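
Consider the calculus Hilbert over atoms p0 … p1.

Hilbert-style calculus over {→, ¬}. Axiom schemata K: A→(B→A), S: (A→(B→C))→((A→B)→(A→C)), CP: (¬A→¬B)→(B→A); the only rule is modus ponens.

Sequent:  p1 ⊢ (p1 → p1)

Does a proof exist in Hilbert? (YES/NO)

Proof tree:
[MP] p1 ⊢ (p1 → p1)
  [K]  ⊢ (p1 → (p1 → p1))
  [MP] p1 ⊢ p1
    [MP] p1 ⊢ (p1 → p1)
      [K]  ⊢ (p1 → (p1 → p1))
      [Hyp] p1 ⊢ p1
    [Hyp] p1 ⊢ p1

Result: YES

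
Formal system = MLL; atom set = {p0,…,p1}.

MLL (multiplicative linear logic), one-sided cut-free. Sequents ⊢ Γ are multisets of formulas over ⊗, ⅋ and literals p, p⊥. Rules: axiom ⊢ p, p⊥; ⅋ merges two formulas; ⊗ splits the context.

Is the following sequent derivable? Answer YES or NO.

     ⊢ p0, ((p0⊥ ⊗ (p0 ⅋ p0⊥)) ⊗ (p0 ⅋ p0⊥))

Derivation (root first):
[⊗]  ⊢ p0, ((p0⊥ ⊗ (p0 ⅋ p0⊥)) ⊗ (p0 ⅋ p0⊥))
  [⊗]  ⊢ p0, (p0⊥ ⊗ (p0 ⅋ p0⊥))
    [Ax]  ⊢ p0, p0⊥
    [⅋]  ⊢ (p0 ⅋ p0⊥)
      [Ax]  ⊢ p0, p0⊥
  [⅋]  ⊢ (p0 ⅋ p0⊥)
    [Ax]  ⊢ p0, p0⊥

Result: YES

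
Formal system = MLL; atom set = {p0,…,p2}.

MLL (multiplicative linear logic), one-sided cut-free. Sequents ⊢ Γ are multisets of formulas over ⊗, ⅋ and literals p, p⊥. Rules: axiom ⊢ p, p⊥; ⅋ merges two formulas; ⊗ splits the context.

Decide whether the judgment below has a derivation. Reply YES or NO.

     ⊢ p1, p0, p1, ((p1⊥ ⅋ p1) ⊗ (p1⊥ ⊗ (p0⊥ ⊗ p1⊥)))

Derivation (root first):
[⊗]  ⊢ p1, p0, p1, ((p1⊥ ⅋ p1) ⊗ (p1⊥ ⊗ (p0⊥ ⊗ p1⊥)))
  [⅋]  ⊢ (p1⊥ ⅋ p1)
    [Ax]  ⊢ p1, p1⊥
  [⊗]  ⊢ p1, p0, p1, (p1⊥ ⊗ (p0⊥ ⊗ p1⊥))
    [Ax]  ⊢ p1, p1⊥
    [⊗]  ⊢ p0, p1, (p0⊥ ⊗ p1⊥)
      [Ax]  ⊢ p0, p0⊥
      [Ax]  ⊢ p1, p1⊥

Result: YES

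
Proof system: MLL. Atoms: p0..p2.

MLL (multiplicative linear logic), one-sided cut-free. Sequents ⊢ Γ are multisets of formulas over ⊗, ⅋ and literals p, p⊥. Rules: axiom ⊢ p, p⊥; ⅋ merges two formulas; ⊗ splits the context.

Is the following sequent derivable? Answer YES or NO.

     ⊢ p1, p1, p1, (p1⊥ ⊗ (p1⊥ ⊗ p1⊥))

Proof tree:
[⊗]  ⊢ p1, p1, p1, (p1⊥ ⊗ (p1⊥ ⊗ p1⊥))
  [Ax]  ⊢ p1, p1⊥
  [⊗]  ⊢ p1, p1, (p1⊥ ⊗ p1⊥)
    [Ax]  ⊢ p1, p1⊥
    [Ax]  ⊢ p1, p1⊥

Result: YES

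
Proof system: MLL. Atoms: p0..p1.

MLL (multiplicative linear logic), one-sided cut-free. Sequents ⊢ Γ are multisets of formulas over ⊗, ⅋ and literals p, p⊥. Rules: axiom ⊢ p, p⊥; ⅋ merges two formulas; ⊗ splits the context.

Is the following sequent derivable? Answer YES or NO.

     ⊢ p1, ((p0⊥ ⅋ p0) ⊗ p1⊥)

Derivation trace:
[⊗]  ⊢ p1, ((p0⊥ ⅋ p0) ⊗ p1⊥)
  [⅋]  ⊢ (p0⊥ ⅋ p0)
    [Ax]  ⊢ p0, p0⊥
  [Ax]  ⊢ p1, p1⊥

Result: YES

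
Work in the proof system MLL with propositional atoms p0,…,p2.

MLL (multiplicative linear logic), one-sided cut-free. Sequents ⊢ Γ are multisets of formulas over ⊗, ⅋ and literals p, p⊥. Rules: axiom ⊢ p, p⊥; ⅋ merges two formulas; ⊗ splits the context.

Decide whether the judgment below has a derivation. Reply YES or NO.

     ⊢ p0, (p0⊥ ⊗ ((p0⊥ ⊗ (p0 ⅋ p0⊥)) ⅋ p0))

Derivation trace:
[⊗]  ⊢ p0, (p0⊥ ⊗ ((p0⊥ ⊗ (p0 ⅋ p0⊥)) ⅋ p0))
  [Ax]  ⊢ p0, p0⊥
  [⅋]  ⊢ ((p0⊥ ⊗ (p0 ⅋ p0⊥)) ⅋ p0)
    [⊗]  ⊢ p0, (p0⊥ ⊗ (p0 ⅋ p0⊥))
      [Ax]  ⊢ p0, p0⊥
      [⅋]  ⊢ (p0 ⅋ p0⊥)
        [Ax]  ⊢ p0, p0⊥

Result: YES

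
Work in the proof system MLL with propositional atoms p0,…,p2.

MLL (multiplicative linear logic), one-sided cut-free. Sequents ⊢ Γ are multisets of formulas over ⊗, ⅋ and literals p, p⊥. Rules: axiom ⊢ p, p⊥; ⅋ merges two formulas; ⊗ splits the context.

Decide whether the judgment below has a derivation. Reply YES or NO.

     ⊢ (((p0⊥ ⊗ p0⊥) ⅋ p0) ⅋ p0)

Derivation trace:
[⅋]  ⊢ (((p0⊥ ⊗ p0⊥) ⅋ p0) ⅋ p0)
  [⅋]  ⊢ p0, ((p0⊥ ⊗ p0⊥) ⅋ p0)
    [⊗]  ⊢ p0, p0, (p0⊥ ⊗ p0⊥)
      [Ax]  ⊢ p0, p0⊥
      [Ax]  ⊢ p0, p0⊥

Result: YES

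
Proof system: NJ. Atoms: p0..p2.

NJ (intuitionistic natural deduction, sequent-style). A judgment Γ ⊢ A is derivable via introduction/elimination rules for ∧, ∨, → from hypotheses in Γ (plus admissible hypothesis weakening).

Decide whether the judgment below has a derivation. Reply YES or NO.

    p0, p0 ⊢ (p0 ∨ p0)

Proof tree:
[∨I₁] p0, p0 ⊢ (p0 ∨ p0)
  [Wk] p0, p0 ⊢ p0
    [Ax] p0 ⊢ p0

Result: YES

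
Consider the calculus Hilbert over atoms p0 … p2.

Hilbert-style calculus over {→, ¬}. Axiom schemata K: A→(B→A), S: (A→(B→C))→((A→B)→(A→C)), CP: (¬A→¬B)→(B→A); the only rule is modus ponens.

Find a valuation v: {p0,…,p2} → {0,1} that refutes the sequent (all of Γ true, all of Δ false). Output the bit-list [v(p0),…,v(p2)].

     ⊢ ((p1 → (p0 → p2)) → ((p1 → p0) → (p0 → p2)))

Enumerate valuations to refute Γ ⊢ Δ:
  v=000: Γ:[] Δ:[((p1 → (p0 → p2)) → ((p1 → p0) → (p0 → p2)))=T] refutes=False
  v=001: Γ:[] Δ:[((p1 → (p0 → p2)) → ((p1 → p0) → (p0 → p2)))=T] refutes=False
  v=010: Γ:[] Δ:[((p1 → (p0 → p2)) → ((p1 → p0) → (p0 → p2)))=T] refutes=False
  v=011: Γ:[] Δ:[((p1 → (p0 → p2)) → ((p1 → p0) → (p0 → p2)))=T] refutes=False
  v=100: Γ:[] Δ:[((p1 → (p0 → p2)) → ((p1 → p0) → (p0 → p2)))=F] refutes=True  ← countermodel

Result: [1, 0, 0]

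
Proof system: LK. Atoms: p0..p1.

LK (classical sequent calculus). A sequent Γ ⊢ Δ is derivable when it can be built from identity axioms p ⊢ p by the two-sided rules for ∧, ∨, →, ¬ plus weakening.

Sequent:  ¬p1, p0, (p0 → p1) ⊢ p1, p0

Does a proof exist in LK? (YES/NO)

Derivation trace:
[→L] ¬p1, p0, (p0 → p1) ⊢ p1, p0
  [¬L] p0, ¬p1 ⊢ p0
    [WR] p0 ⊢ p0, p1
      [Ax] p0 ⊢ p0
  [WL] p0, p1 ⊢ p0, p1
    [WR] p0 ⊢ p0, p1
      [Ax] p0 ⊢ p0

Result: YES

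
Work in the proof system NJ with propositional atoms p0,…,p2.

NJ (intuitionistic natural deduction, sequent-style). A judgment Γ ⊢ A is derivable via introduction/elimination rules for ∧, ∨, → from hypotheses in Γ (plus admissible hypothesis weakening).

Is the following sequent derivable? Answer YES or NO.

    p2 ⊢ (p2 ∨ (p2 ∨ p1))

Proof tree:
[∨I₂] p2 ⊢ (p2 ∨ (p2 ∨ p1))
  [∨I₁] p2 ⊢ (p2 ∨ p1)
    [Ax] p2 ⊢ p2

Result: YES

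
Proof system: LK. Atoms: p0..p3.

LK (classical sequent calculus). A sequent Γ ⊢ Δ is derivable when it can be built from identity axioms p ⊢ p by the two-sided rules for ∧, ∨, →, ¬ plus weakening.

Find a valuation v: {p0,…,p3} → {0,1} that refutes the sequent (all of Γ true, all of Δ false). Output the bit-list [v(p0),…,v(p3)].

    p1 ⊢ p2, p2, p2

Truth-table refutation:
  v=0000: Γ:[p1=F] Δ:[p2=F, p2=F, p2=F] refutes=False
  v=0001: Γ:[p1=F] Δ:[p2=F, p2=F, p2=F] refutes=False
  v=0010: Γ:[p1=F] Δ:[p2=T, p2=T, p2=T] refutes=False
  v=0011: Γ:[p1=F] Δ:[p2=T, p2=T, p2=T] refutes=False
  v=0100: Γ:[p1=T] Δ:[p2=F, p2=F, p2=F] refutes=True  ← countermodel

Result: [0, 1, 0, 0]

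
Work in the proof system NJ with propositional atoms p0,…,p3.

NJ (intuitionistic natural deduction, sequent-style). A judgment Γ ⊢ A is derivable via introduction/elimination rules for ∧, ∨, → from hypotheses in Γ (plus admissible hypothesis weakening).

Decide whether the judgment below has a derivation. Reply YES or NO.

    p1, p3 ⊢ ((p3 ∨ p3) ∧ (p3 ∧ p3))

Derivation (root first):
[∧I] p1, p3 ⊢ ((p3 ∨ p3) ∧ (p3 ∧ p3))
  [∨I₂] p3, p1 ⊢ (p3 ∨ p3)
    [Wk] p3, p1 ⊢ p3
      [Ax] p3 ⊢ p3
  [∧I] p3 ⊢ (p3 ∧ p3)
    [Ax] p3 ⊢ p3
    [Ax] p3 ⊢ p3

Result: YES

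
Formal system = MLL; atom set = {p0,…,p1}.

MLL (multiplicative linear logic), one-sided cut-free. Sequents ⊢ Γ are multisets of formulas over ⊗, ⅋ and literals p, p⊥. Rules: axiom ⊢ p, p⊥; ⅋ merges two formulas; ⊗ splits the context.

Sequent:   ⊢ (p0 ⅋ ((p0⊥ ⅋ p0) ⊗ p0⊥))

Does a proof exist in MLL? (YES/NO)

Proof tree:
[⅋]  ⊢ (p0 ⅋ ((p0⊥ ⅋ p0) ⊗ p0⊥))
  [⊗]  ⊢ p0, ((p0⊥ ⅋ p0) ⊗ p0⊥)
    [⅋]  ⊢ (p0⊥ ⅋ p0)
      [Ax]  ⊢ p0, p0⊥
    [Ax]  ⊢ p0, p0⊥

Result: YES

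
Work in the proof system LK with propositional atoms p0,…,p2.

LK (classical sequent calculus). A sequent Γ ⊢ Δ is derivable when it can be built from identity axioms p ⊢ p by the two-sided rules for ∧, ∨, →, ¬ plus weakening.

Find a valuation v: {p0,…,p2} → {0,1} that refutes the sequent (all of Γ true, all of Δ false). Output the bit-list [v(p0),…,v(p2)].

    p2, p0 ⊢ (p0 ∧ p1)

Enumerate valuations to refute Γ ⊢ Δ:
  v=000: Γ:[p2=F, p0=F] Δ:[(p0 ∧ p1)=F] refutes=False
  v=001: Γ:[p2=T, p0=F] Δ:[(p0 ∧ p1)=F] refutes=False
  v=010: Γ:[p2=F, p0=F] Δ:[(p0 ∧ p1)=F] refutes=False
  v=011: Γ:[p2=T, p0=F] Δ:[(p0 ∧ p1)=F] refutes=False
  v=100: Γ:[p2=F, p0=T] Δ:[(p0 ∧ p1)=F] refutes=False
  v=101: Γ:[p2=T, p0=T] Δ:[(p0 ∧ p1)=F] refutes=True  ← countermodel

Result: [1, 0, 1]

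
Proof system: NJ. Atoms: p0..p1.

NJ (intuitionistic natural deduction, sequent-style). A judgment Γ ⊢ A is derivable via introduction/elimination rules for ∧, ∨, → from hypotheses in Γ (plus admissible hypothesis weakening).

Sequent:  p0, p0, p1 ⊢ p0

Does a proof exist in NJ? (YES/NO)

Derivation (root first):
[Wk] p0, p0, p1 ⊢ p0
  [Wk] p0, p0 ⊢ p0
    [Ax] p0 ⊢ p0

Result: YES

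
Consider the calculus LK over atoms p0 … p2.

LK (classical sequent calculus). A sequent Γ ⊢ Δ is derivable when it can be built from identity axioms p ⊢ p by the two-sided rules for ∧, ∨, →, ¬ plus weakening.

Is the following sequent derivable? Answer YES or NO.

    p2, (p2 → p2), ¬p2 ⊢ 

Proof tree:
[¬L] p2, (p2 → p2), ¬p2 ⊢ 
  [→L] p2, (p2 → p2) ⊢ p2
    [Ax] p2 ⊢ p2
    [Ax] p2 ⊢ p2

Result: YES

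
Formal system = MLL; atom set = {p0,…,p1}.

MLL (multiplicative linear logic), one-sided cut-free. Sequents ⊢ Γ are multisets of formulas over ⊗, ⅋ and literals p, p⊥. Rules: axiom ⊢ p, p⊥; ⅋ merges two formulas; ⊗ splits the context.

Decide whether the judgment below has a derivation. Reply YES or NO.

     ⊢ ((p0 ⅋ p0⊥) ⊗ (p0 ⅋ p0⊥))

Proof tree:
[⊗]  ⊢ ((p0 ⅋ p0⊥) ⊗ (p0 ⅋ p0⊥))
  [⅋]  ⊢ (p0 ⅋ p0⊥)
    [Ax]  ⊢ p0, p0⊥
  [⅋]  ⊢ (p0 ⅋ p0⊥)
    [Ax]  ⊢ p0, p0⊥

Result: YES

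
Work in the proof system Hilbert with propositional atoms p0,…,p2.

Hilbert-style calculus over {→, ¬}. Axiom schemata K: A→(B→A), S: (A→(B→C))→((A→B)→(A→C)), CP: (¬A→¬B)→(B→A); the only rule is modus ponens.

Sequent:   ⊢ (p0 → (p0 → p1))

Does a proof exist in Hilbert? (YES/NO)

Truth-table refutation:
  v=000: Γ:[] Δ:[(p0 → (p0 → p1))=T] refutes=False
  v=001: Γ:[] Δ:[(p0 → (p0 → p1))=T] refutes=False
  v=010: Γ:[] Δ:[(p0 → (p0 → p1))=T] refutes=False
  v=011: Γ:[] Δ:[(p0 → (p0 → p1))=T] refutes=False
  v=100: Γ:[] Δ:[(p0 → (p0 → p1))=F] refutes=True  ← countermodel

Result: NO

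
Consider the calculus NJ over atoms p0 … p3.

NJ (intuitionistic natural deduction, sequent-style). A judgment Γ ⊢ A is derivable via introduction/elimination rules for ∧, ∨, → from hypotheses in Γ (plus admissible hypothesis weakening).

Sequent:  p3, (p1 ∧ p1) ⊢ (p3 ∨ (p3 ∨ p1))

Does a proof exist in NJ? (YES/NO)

Proof tree:
[∨I₂] p3, (p1 ∧ p1) ⊢ (p3 ∨ (p3 ∨ p1))
  [∨I₁] p3, (p1 ∧ p1) ⊢ (p3 ∨ p1)
    [Wk] p3, (p1 ∧ p1) ⊢ p3
      [Ax] p3 ⊢ p3

Result: YES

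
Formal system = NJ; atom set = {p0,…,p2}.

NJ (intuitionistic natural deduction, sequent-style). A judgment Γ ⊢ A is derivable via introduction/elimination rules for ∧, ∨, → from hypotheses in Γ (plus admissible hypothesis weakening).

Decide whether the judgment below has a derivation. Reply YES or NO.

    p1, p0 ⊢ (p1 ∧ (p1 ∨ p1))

Derivation (root first):
[Wk] p1, p0 ⊢ (p1 ∧ (p1 ∨ p1))
  [∧I] p1 ⊢ (p1 ∧ (p1 ∨ p1))
    [Ax] p1 ⊢ p1
    [∨I₂] p1 ⊢ (p1 ∨ p1)
      [Ax] p1 ⊢ p1

Result: YES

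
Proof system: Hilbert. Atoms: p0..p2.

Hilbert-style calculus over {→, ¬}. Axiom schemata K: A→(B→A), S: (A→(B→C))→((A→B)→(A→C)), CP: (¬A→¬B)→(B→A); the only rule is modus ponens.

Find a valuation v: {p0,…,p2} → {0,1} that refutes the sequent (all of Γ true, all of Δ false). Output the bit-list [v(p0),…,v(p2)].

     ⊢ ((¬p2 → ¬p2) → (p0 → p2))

Truth-table refutation:
  v=000: Γ:[] Δ:[((¬p2 → ¬p2) → (p0 → p2))=T] refutes=False
  v=001: Γ:[] Δ:[((¬p2 → ¬p2) → (p0 → p2))=T] refutes=False
  v=010: Γ:[] Δ:[((¬p2 → ¬p2) → (p0 → p2))=T] refutes=False
  v=011: Γ:[] Δ:[((¬p2 → ¬p2) → (p0 → p2))=T] refutes=False
  v=100: Γ:[] Δ:[((¬p2 → ¬p2) → (p0 → p2))=F] refutes=True  ← countermodel

Result: [1, 0, 0]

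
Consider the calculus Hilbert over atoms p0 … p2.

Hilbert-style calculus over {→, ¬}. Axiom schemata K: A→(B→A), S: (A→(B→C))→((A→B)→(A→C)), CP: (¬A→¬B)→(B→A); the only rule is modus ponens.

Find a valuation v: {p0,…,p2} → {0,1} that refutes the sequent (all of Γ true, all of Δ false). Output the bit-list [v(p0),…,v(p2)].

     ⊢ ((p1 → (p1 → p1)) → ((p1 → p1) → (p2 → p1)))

Truth-table refutation:
  v=000: Γ:[] Δ:[((p1 → (p1 → p1)) → ((p1 → p1) → (p2 → p1)))=T] refutes=False
  v=001: Γ:[] Δ:[((p1 → (p1 → p1)) → ((p1 → p1) → (p2 → p1)))=F] refutes=True  ← countermodel

Result: [0, 0, 1]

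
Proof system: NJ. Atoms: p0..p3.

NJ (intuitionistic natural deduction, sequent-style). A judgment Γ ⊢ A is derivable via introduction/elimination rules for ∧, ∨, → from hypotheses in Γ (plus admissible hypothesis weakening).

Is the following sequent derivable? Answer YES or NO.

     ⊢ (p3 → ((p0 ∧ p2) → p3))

Derivation trace:
[→I]  ⊢ (p3 → ((p0 ∧ p2) → p3))
  [→I] p3 ⊢ ((p0 ∧ p2) → p3)
    [Wk] p3, (p0 ∧ p2) ⊢ p3
      [Ax] p3 ⊢ p3

Result: YES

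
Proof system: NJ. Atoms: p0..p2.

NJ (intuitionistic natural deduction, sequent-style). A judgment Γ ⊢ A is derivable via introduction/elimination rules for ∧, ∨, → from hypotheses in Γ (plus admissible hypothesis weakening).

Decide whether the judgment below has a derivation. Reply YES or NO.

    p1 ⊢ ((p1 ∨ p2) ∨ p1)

Derivation (root first):
[∨I₁] p1 ⊢ ((p1 ∨ p2) ∨ p1)
  [∨I₁] p1 ⊢ (p1 ∨ p2)
    [Ax] p1 ⊢ p1

Result: YES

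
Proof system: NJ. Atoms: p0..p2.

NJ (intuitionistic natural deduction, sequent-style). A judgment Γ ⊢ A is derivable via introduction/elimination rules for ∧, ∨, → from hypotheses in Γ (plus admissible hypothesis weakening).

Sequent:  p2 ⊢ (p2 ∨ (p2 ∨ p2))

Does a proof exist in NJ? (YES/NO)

Derivation (root first):
[∨I₂] p2 ⊢ (p2 ∨ (p2 ∨ p2))
  [∨I₁] p2 ⊢ (p2 ∨ p2)
    [Ax] p2 ⊢ p2

Result: YES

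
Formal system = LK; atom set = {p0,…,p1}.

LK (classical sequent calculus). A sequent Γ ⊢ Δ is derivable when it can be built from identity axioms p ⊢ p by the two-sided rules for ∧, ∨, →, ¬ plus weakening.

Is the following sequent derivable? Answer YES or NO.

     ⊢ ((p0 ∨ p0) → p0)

Derivation trace:
[→R]  ⊢ ((p0 ∨ p0) → p0)
  [∨L] (p0 ∨ p0) ⊢ p0
    [Ax] p0 ⊢ p0
    [Ax] p0 ⊢ p0

Result: YES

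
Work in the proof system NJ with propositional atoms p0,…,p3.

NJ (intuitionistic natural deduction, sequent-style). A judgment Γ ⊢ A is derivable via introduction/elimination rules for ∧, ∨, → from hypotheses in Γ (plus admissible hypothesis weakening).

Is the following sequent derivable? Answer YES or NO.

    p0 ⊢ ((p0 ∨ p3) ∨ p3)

Derivation (root first):
[∨I₁] p0 ⊢ ((p0 ∨ p3) ∨ p3)
  [∨I₁] p0 ⊢ (p0 ∨ p3)
    [Ax] p0 ⊢ p0

Result: YES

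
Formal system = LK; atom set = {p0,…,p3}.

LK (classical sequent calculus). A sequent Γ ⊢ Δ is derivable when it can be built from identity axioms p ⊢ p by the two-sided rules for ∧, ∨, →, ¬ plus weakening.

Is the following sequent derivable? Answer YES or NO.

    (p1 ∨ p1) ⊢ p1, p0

Derivation trace:
[WR] (p1 ∨ p1) ⊢ p1, p0
  [∨L] (p1 ∨ p1) ⊢ p1
    [Ax] p1 ⊢ p1
    [Ax] p1 ⊢ p1

Result: YES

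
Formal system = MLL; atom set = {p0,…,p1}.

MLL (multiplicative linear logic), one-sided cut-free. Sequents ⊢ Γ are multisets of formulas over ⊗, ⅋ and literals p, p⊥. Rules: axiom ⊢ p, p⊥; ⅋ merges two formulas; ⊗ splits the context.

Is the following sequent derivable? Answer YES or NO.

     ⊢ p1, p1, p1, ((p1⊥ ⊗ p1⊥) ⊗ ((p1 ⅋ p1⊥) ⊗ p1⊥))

Derivation trace:
[⊗]  ⊢ p1, p1, p1, ((p1⊥ ⊗ p1⊥) ⊗ ((p1 ⅋ p1⊥) ⊗ p1⊥))
  [⊗]  ⊢ p1, p1, (p1⊥ ⊗ p1⊥)
    [Ax]  ⊢ p1, p1⊥
    [Ax]  ⊢ p1, p1⊥
  [⊗]  ⊢ p1, ((p1 ⅋ p1⊥) ⊗ p1⊥)
    [⅋]  ⊢ (p1 ⅋ p1⊥)
      [Ax]  ⊢ p1, p1⊥
    [Ax]  ⊢ p1, p1⊥

Result: YES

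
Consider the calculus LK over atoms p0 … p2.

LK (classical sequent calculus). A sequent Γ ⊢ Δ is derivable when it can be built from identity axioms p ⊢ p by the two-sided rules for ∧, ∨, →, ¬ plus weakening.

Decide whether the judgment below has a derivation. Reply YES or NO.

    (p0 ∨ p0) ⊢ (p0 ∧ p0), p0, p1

Derivation trace:
[WR] (p0 ∨ p0) ⊢ (p0 ∧ p0), p0, p1
  [∨L] (p0 ∨ p0) ⊢ (p0 ∧ p0), p0
    [∧R] p0 ⊢ (p0 ∧ p0)
      [Ax] p0 ⊢ p0
      [Ax] p0 ⊢ p0
    [Ax] p0 ⊢ p0

Result: YES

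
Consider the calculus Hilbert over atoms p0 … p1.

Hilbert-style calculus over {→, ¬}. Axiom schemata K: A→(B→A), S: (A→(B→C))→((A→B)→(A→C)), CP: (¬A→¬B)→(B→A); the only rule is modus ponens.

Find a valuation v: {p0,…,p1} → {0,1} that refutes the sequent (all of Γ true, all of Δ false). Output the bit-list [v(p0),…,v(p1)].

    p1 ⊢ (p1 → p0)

Enumerate valuations to refute Γ ⊢ Δ:
  v=00: Γ:[p1=F] Δ:[(p1 → p0)=T] refutes=False
  v=01: Γ:[p1=T] Δ:[(p1 → p0)=F] refutes=True  ← countermodel

Result: [0, 1]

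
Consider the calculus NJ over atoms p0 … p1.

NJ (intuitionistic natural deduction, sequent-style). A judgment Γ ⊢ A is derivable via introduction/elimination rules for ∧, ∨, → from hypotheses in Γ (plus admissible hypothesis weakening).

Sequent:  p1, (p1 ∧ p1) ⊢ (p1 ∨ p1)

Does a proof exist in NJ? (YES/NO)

Derivation (root first):
[∨I₂] p1, (p1 ∧ p1) ⊢ (p1 ∨ p1)
  [Wk] p1, (p1 ∧ p1) ⊢ p1
    [Ax] p1 ⊢ p1

Result: YES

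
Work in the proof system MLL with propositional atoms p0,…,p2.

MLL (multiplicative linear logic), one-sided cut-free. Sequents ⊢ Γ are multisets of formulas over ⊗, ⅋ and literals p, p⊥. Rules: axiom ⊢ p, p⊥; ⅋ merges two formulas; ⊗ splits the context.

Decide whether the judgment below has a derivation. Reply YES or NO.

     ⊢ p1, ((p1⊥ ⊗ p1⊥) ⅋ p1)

Derivation (root first):
[⅋]  ⊢ p1, ((p1⊥ ⊗ p1⊥) ⅋ p1)
  [⊗]  ⊢ p1, p1, (p1⊥ ⊗ p1⊥)
    [Ax]  ⊢ p1, p1⊥
    [Ax]  ⊢ p1, p1⊥

Result: YES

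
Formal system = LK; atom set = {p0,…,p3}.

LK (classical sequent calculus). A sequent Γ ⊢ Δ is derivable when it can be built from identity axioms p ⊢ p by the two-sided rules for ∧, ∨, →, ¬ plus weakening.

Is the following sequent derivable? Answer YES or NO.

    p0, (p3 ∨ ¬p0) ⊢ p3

Proof tree:
[∨L] p0, (p3 ∨ ¬p0) ⊢ p3
  [Ax] p3 ⊢ p3
  [¬L] p0, ¬p0 ⊢ 
    [Ax] p0 ⊢ p0

Result: YES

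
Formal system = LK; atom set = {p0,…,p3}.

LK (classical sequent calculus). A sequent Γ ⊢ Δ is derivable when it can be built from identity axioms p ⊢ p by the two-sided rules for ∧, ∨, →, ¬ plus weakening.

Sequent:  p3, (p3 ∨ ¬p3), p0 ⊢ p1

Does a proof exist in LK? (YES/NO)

Truth-table refutation:
  v=0000: Γ:[p3=F, (p3 ∨ ¬p3)=T, p0=F] Δ:[p1=F] refutes=False
  v=0001: Γ:[p3=T, (p3 ∨ ¬p3)=T, p0=F] Δ:[p1=F] refutes=False
  v=0010: Γ:[p3=F, (p3 ∨ ¬p3)=T, p0=F] Δ:[p1=F] refutes=False
  v=0011: Γ:[p3=T, (p3 ∨ ¬p3)=T, p0=F] Δ:[p1=F] refutes=False
  v=0100: Γ:[p3=F, (p3 ∨ ¬p3)=T, p0=F] Δ:[p1=T] refutes=False
  v=0101: Γ:[p3=T, (p3 ∨ ¬p3)=T, p0=F] Δ:[p1=T] refutes=False
  v=0110: Γ:[p3=F, (p3 ∨ ¬p3)=T, p0=F] Δ:[p1=T] refutes=False
  v=0111: Γ:[p3=T, (p3 ∨ ¬p3)=T, p0=F] Δ:[p1=T] refutes=False
  v=1000: Γ:[p3=F, (p3 ∨ ¬p3)=T, p0=T] Δ:[p1=F] refutes=False
  v=1001: Γ:[p3=T, (p3 ∨ ¬p3)=T, p0=T] Δ:[p1=F] refutes=True  ← countermodel

Result: NO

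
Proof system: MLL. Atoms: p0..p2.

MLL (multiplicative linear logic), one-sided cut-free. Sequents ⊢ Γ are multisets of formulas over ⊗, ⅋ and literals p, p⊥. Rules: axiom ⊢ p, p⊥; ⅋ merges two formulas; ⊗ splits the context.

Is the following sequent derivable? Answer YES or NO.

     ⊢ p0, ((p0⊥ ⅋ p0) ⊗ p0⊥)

Proof tree:
[⊗]  ⊢ p0, ((p0⊥ ⅋ p0) ⊗ p0⊥)
  [⅋]  ⊢ (p0⊥ ⅋ p0)
    [Ax]  ⊢ p0, p0⊥
  [Ax]  ⊢ p0, p0⊥

Result: YES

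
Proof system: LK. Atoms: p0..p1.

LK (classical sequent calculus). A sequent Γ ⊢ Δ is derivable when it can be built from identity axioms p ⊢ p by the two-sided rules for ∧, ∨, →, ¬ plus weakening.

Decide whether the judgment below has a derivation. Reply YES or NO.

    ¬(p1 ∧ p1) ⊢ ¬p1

Derivation trace:
[¬R] ¬(p1 ∧ p1) ⊢ ¬p1
  [¬L] p1, ¬(p1 ∧ p1) ⊢ 
    [∧R] p1 ⊢ (p1 ∧ p1)
      [Ax] p1 ⊢ p1
      [Ax] p1 ⊢ p1

Result: YES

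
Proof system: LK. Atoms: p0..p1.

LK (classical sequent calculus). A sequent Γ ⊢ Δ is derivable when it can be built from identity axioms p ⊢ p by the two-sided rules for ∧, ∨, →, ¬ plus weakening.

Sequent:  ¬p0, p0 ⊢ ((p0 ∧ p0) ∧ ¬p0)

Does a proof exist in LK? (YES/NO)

Derivation trace:
[∧R] ¬p0, p0 ⊢ ((p0 ∧ p0) ∧ ¬p0)
  [∧R] p0 ⊢ (p0 ∧ p0)
    [Ax] p0 ⊢ p0
    [Ax] p0 ⊢ p0
  [¬L] ¬p0 ⊢ ¬p0
    [¬R]  ⊢ p0, ¬p0
      [Ax] p0 ⊢ p0

Result: YES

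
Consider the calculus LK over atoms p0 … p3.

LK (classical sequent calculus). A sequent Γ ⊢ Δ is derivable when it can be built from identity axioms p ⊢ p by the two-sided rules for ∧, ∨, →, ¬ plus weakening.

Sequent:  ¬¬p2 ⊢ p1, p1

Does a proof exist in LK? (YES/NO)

Truth-table refutation:
  v=0000: Γ:[¬¬p2=F] Δ:[p1=F, p1=F] refutes=False
  v=0001: Γ:[¬¬p2=F] Δ:[p1=F, p1=F] refutes=False
  v=0010: Γ:[¬¬p2=T] Δ:[p1=F, p1=F] refutes=True  ← countermodel

Result: NO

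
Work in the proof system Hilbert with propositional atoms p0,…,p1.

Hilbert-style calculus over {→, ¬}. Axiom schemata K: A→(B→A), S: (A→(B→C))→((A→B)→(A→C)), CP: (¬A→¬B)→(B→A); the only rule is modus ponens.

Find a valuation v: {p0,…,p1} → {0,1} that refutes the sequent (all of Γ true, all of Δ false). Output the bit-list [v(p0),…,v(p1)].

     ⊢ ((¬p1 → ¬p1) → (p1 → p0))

Enumerate valuations to refute Γ ⊢ Δ:
  v=00: Γ:[] Δ:[((¬p1 → ¬p1) → (p1 → p0))=T] refutes=False
  v=01: Γ:[] Δ:[((¬p1 → ¬p1) → (p1 → p0))=F] refutes=True  ← countermodel

Result: [0, 1]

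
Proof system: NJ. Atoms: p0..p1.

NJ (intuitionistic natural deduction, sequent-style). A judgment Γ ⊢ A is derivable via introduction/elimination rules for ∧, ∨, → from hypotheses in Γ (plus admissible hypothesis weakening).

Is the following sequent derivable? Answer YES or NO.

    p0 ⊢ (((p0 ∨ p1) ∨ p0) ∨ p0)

Derivation (root first):
[∨I₁] p0 ⊢ (((p0 ∨ p1) ∨ p0) ∨ p0)
  [∨I₁] p0 ⊢ ((p0 ∨ p1) ∨ p0)
    [∨I₁] p0 ⊢ (p0 ∨ p1)
      [Ax] p0 ⊢ p0

Result: YES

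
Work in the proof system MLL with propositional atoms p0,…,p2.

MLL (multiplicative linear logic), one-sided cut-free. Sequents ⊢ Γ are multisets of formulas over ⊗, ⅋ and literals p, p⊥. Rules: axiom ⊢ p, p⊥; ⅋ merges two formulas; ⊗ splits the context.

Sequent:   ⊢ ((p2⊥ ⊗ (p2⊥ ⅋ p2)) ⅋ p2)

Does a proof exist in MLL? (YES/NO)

Derivation trace:
[⅋]  ⊢ ((p2⊥ ⊗ (p2⊥ ⅋ p2)) ⅋ p2)
  [⊗]  ⊢ p2, (p2⊥ ⊗ (p2⊥ ⅋ p2))
    [Ax]  ⊢ p2, p2⊥
    [⅋]  ⊢ (p2⊥ ⅋ p2)
      [Ax]  ⊢ p2, p2⊥

Result: YES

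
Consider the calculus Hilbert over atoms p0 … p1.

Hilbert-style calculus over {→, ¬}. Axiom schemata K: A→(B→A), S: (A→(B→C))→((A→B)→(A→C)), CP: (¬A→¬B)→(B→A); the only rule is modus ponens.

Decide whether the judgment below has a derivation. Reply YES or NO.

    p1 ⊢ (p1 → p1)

Proof tree:
[MP] p1 ⊢ (p1 → p1)
  [MP]  ⊢ ((p1 → p1) → (p1 → p1))
    [S]  ⊢ ((p1 → (p1 → p1)) → ((p1 → p1) → (p1 → p1)))
    [K]  ⊢ (p1 → (p1 → p1))
  [MP] p1 ⊢ (p1 → p1)
    [MP]  ⊢ ((p1 → p1) → (p1 → p1))
      [S]  ⊢ ((p1 → (p1 → p1)) → ((p1 → p1) → (p1 → p1)))
      [K]  ⊢ (p1 → (p1 → p1))
    [MP] p1 ⊢ (p1 → p1)
      [K]  ⊢ (p1 → (p1 → p1))
      [Hyp] p1 ⊢ p1

Result: YES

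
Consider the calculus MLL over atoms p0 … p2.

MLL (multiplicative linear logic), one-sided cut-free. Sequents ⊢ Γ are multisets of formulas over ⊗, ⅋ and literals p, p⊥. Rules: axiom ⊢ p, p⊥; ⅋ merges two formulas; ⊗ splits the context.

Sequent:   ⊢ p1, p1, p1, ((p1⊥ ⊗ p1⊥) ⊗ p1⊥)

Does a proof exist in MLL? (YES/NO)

Derivation (root first):
[⊗]  ⊢ p1, p1, p1, ((p1⊥ ⊗ p1⊥) ⊗ p1⊥)
  [⊗]  ⊢ p1, p1, (p1⊥ ⊗ p1⊥)
    [Ax]  ⊢ p1, p1⊥
    [Ax]  ⊢ p1, p1⊥
  [Ax]  ⊢ p1, p1⊥

Result: YES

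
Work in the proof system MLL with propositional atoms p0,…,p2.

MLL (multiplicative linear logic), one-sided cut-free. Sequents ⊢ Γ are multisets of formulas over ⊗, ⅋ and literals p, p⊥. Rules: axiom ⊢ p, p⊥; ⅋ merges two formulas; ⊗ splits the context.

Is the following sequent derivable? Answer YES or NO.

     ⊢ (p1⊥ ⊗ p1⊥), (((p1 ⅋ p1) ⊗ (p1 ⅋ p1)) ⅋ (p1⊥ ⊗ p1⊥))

Derivation trace:
[⅋]  ⊢ (p1⊥ ⊗ p1⊥), (((p1 ⅋ p1) ⊗ (p1 ⅋ p1)) ⅋ (p1⊥ ⊗ p1⊥))
  [⊗]  ⊢ (p1⊥ ⊗ p1⊥), (p1⊥ ⊗ p1⊥), ((p1 ⅋ p1) ⊗ (p1 ⅋ p1))
    [⅋]  ⊢ (p1⊥ ⊗ p1⊥), (p1 ⅋ p1)
      [⊗]  ⊢ p1, p1, (p1⊥ ⊗ p1⊥)
        [Ax]  ⊢ p1, p1⊥
        [Ax]  ⊢ p1, p1⊥
    [⅋]  ⊢ (p1⊥ ⊗ p1⊥), (p1 ⅋ p1)
      [⊗]  ⊢ p1, p1, (p1⊥ ⊗ p1⊥)
        [Ax]  ⊢ p1, p1⊥
        [Ax]  ⊢ p1, p1⊥

Result: YES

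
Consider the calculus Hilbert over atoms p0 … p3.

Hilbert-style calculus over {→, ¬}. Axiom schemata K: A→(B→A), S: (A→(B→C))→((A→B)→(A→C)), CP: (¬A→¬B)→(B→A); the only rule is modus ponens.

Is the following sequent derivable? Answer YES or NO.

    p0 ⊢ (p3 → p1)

Enumerate valuations to refute Γ ⊢ Δ:
  v=0000: Γ:[p0=F] Δ:[(p3 → p1)=T] refutes=False
  v=0001: Γ:[p0=F] Δ:[(p3 → p1)=F] refutes=False
  v=0010: Γ:[p0=F] Δ:[(p3 → p1)=T] refutes=False
  v=0011: Γ:[p0=F] Δ:[(p3 → p1)=F] refutes=False
  v=0100: Γ:[p0=F] Δ:[(p3 → p1)=T] refutes=False
  v=0101: Γ:[p0=F] Δ:[(p3 → p1)=T] refutes=False
  v=0110: Γ:[p0=F] Δ:[(p3 → p1)=T] refutes=False
  v=0111: Γ:[p0=F] Δ:[(p3 → p1)=T] refutes=False
  v=1000: Γ:[p0=T] Δ:[(p3 → p1)=T] refutes=False
  v=1001: Γ:[p0=T] Δ:[(p3 → p1)=F] refutes=True  ← countermodel

Result: NO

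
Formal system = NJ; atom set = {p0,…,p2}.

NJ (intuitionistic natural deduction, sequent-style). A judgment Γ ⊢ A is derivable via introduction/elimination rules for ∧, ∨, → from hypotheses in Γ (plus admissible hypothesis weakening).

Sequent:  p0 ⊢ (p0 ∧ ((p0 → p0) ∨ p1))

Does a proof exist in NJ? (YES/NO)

Derivation (root first):
[∧I] p0 ⊢ (p0 ∧ ((p0 → p0) ∨ p1))
  [Ax] p0 ⊢ p0
  [∨I₁]  ⊢ ((p0 → p0) ∨ p1)
    [→I]  ⊢ (p0 → p0)
      [Ax] p0 ⊢ p0

Result: YES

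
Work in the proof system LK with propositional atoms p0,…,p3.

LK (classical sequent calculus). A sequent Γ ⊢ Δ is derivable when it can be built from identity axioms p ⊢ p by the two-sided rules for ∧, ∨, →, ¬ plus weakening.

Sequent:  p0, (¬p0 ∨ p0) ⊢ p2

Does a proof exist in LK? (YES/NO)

Search for a countermodel by truth-table:
  v=0000: Γ:[p0=F, (¬p0 ∨ p0)=T] Δ:[p2=F] refutes=False
  v=0001: Γ:[p0=F, (¬p0 ∨ p0)=T] Δ:[p2=F] refutes=False
  v=0010: Γ:[p0=F, (¬p0 ∨ p0)=T] Δ:[p2=T] refutes=False
  v=0011: Γ:[p0=F, (¬p0 ∨ p0)=T] Δ:[p2=T] refutes=False
  v=0100: Γ:[p0=F, (¬p0 ∨ p0)=T] Δ:[p2=F] refutes=False
  v=0101: Γ:[p0=F, (¬p0 ∨ p0)=T] Δ:[p2=F] refutes=False
  v=0110: Γ:[p0=F, (¬p0 ∨ p0)=T] Δ:[p2=T] refutes=False
  v=0111: Γ:[p0=F, (¬p0 ∨ p0)=T] Δ:[p2=T] refutes=False
  v=1000: Γ:[p0=T, (¬p0 ∨ p0)=T] Δ:[p2=F] refutes=True  ← countermodel

Result: NO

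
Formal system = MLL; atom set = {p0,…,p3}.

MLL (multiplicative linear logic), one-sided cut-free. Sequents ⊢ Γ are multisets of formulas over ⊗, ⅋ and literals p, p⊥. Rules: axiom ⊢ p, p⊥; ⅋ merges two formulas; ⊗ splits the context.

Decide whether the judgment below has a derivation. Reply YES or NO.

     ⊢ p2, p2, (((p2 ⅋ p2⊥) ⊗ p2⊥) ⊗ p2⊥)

Proof tree:
[⊗]  ⊢ p2, p2, (((p2 ⅋ p2⊥) ⊗ p2⊥) ⊗ p2⊥)
  [⊗]  ⊢ p2, ((p2 ⅋ p2⊥) ⊗ p2⊥)
    [⅋]  ⊢ (p2 ⅋ p2⊥)
      [Ax]  ⊢ p2, p2⊥
    [Ax]  ⊢ p2, p2⊥
  [Ax]  ⊢ p2, p2⊥

Result: YES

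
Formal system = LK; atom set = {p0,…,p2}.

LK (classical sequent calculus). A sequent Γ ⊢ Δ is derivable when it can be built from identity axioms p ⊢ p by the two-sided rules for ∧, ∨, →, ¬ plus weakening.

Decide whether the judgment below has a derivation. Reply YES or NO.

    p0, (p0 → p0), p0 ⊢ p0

Derivation trace:
[WL] p0, (p0 → p0), p0 ⊢ p0
  [→L] p0, (p0 → p0) ⊢ p0
    [Ax] p0 ⊢ p0
    [Ax] p0 ⊢ p0

Result: YES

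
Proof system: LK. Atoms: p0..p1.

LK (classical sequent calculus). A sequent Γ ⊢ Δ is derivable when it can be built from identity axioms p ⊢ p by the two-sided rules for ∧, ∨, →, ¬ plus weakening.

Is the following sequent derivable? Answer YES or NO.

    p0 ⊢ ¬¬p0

Derivation trace:
[¬R] p0 ⊢ ¬¬p0
  [¬L] p0, ¬p0 ⊢ 
    [Ax] p0 ⊢ p0

Result: YES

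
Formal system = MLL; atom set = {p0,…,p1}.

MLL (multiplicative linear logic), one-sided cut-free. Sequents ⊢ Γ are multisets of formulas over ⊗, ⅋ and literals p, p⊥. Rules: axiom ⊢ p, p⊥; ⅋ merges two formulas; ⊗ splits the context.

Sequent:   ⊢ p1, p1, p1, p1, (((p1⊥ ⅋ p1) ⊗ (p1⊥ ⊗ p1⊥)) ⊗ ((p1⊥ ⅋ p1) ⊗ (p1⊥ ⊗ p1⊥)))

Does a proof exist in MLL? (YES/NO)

Derivation (root first):
[⊗]  ⊢ p1, p1, p1, p1, (((p1⊥ ⅋ p1) ⊗ (p1⊥ ⊗ p1⊥)) ⊗ ((p1⊥ ⅋ p1) ⊗ (p1⊥ ⊗ p1⊥)))
  [⊗]  ⊢ p1, p1, ((p1⊥ ⅋ p1) ⊗ (p1⊥ ⊗ p1⊥))
    [⅋]  ⊢ (p1⊥ ⅋ p1)
      [Ax]  ⊢ p1, p1⊥
    [⊗]  ⊢ p1, p1, (p1⊥ ⊗ p1⊥)
      [Ax]  ⊢ p1, p1⊥
      [Ax]  ⊢ p1, p1⊥
  [⊗]  ⊢ p1, p1, ((p1⊥ ⅋ p1) ⊗ (p1⊥ ⊗ p1⊥))
    [⅋]  ⊢ (p1⊥ ⅋ p1)
      [Ax]  ⊢ p1, p1⊥
    [⊗]  ⊢ p1, p1, (p1⊥ ⊗ p1⊥)
      [Ax]  ⊢ p1, p1⊥
      [Ax]  ⊢ p1, p1⊥

Result: YES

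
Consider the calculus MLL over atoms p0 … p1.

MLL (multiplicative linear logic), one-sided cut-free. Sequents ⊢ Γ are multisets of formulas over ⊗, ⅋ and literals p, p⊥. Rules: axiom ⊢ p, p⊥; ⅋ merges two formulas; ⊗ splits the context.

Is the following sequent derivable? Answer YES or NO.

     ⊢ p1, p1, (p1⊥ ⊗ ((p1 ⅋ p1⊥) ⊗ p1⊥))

Derivation trace:
[⊗]  ⊢ p1, p1, (p1⊥ ⊗ ((p1 ⅋ p1⊥) ⊗ p1⊥))
  [Ax]  ⊢ p1, p1⊥
  [⊗]  ⊢ p1, ((p1 ⅋ p1⊥) ⊗ p1⊥)
    [⅋]  ⊢ (p1 ⅋ p1⊥)
      [Ax]  ⊢ p1, p1⊥
    [Ax]  ⊢ p1, p1⊥

Result: YES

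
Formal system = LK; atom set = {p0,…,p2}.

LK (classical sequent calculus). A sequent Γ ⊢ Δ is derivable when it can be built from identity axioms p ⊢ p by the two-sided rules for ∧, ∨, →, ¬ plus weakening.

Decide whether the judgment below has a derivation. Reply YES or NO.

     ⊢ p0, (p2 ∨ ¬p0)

Derivation (root first):
[∨R]  ⊢ p0, (p2 ∨ ¬p0)
  [WR]  ⊢ p0, ¬p0, p2
    [¬R]  ⊢ p0, ¬p0
      [Ax] p0 ⊢ p0

Result: YES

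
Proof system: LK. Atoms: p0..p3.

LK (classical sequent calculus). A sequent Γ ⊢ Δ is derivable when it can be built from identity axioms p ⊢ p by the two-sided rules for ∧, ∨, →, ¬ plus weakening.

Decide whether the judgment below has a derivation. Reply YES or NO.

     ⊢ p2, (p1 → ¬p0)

Search for a countermodel by truth-table:
  v=0000: Γ:[] Δ:[p2=F, (p1 → ¬p0)=T] refutes=False
  v=0001: Γ:[] Δ:[p2=F, (p1 → ¬p0)=T] refutes=False
  v=0010: Γ:[] Δ:[p2=T, (p1 → ¬p0)=T] refutes=False
  v=0011: Γ:[] Δ:[p2=T, (p1 → ¬p0)=T] refutes=False
  v=0100: Γ:[] Δ:[p2=F, (p1 → ¬p0)=T] refutes=False
  v=0101: Γ:[] Δ:[p2=F, (p1 → ¬p0)=T] refutes=False
  v=0110: Γ:[] Δ:[p2=T, (p1 → ¬p0)=T] refutes=False
  v=0111: Γ:[] Δ:[p2=T, (p1 → ¬p0)=T] refutes=False
  v=1000: Γ:[] Δ:[p2=F, (p1 → ¬p0)=T] refutes=False
  v=1001: Γ:[] Δ:[p2=F, (p1 → ¬p0)=T] refutes=False
  v=1010: Γ:[] Δ:[p2=T, (p1 → ¬p0)=T] refutes=False
  v=1011: Γ:[] Δ:[p2=T, (p1 → ¬p0)=T] refutes=False
  v=1100: Γ:[] Δ:[p2=F, (p1 → ¬p0)=F] refutes=True  ← countermodel

Result: NO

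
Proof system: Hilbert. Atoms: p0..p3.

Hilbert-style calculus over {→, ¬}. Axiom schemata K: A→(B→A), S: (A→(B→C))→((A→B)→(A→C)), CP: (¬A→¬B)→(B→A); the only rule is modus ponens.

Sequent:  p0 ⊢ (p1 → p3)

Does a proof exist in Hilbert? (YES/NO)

Enumerate valuations to refute Γ ⊢ Δ:
  v=0000: Γ:[p0=F] Δ:[(p1 → p3)=T] refutes=False
  v=0001: Γ:[p0=F] Δ:[(p1 → p3)=T] refutes=False
  v=0010: Γ:[p0=F] Δ:[(p1 → p3)=T] refutes=False
  v=0011: Γ:[p0=F] Δ:[(p1 → p3)=T] refutes=False
  v=0100: Γ:[p0=F] Δ:[(p1 → p3)=F] refutes=False
  v=0101: Γ:[p0=F] Δ:[(p1 → p3)=T] refutes=False
  v=0110: Γ:[p0=F] Δ:[(p1 → p3)=F] refutes=False
  v=0111: Γ:[p0=F] Δ:[(p1 → p3)=T] refutes=False
  v=1000: Γ:[p0=T] Δ:[(p1 → p3)=T] refutes=False
  v=1001: Γ:[p0=T] Δ:[(p1 → p3)=T] refutes=False
  v=1010: Γ:[p0=T] Δ:[(p1 → p3)=T] refutes=False
  v=1011: Γ:[p0=T] Δ:[(p1 → p3)=T] refutes=False
  v=1100: Γ:[p0=T] Δ:[(p1 → p3)=F] refutes=True  ← countermodel

Result: NO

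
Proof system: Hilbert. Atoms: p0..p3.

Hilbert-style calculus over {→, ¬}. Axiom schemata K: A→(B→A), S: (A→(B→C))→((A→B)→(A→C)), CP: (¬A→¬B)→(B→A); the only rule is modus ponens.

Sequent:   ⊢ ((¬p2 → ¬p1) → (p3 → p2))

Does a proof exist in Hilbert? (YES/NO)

Enumerate valuations to refute Γ ⊢ Δ:
  v=0000: Γ:[] Δ:[((¬p2 → ¬p1) → (p3 → p2))=T] refutes=False
  v=0001: Γ:[] Δ:[((¬p2 → ¬p1) → (p3 → p2))=F] refutes=True  ← countermodel

Result: NO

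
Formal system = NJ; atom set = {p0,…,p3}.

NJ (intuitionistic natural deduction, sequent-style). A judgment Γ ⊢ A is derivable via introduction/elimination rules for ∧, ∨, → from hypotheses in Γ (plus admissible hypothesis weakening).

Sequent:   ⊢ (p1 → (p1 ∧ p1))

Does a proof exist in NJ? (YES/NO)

Derivation trace:
[→I]  ⊢ (p1 → (p1 ∧ p1))
  [∧I] p1 ⊢ (p1 ∧ p1)
    [Ax] p1 ⊢ p1
    [Ax] p1 ⊢ p1

Result: YES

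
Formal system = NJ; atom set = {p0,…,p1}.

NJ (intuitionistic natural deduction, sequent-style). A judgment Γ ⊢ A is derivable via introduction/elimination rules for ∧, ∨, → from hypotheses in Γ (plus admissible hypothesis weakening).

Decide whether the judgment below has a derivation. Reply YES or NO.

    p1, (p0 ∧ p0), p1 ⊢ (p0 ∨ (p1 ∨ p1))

Derivation trace:
[∨I₂] p1, (p0 ∧ p0), p1 ⊢ (p0 ∨ (p1 ∨ p1))
  [Wk] p1, (p0 ∧ p0), p1 ⊢ (p1 ∨ p1)
    [∨I₂] p1, (p0 ∧ p0) ⊢ (p1 ∨ p1)
      [Wk] p1, (p0 ∧ p0) ⊢ p1
        [Ax] p1 ⊢ p1

Result: YES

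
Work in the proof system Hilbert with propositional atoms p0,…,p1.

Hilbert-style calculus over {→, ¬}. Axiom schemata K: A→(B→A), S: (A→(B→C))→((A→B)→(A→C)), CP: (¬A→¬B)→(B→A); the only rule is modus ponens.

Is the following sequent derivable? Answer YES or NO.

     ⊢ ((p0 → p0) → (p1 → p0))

Truth-table refutation:
  v=00: Γ:[] Δ:[((p0 → p0) → (p1 → p0))=T] refutes=False
  v=01: Γ:[] Δ:[((p0 → p0) → (p1 → p0))=F] refutes=True  ← countermodel

Result: NO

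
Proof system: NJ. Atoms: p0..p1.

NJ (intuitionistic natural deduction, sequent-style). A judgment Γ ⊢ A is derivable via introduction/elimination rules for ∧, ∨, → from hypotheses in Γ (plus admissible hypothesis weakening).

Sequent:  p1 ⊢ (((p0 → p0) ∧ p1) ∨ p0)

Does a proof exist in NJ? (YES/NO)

Proof tree:
[∨I₁] p1 ⊢ (((p0 → p0) ∧ p1) ∨ p0)
  [∧I] p1 ⊢ ((p0 → p0) ∧ p1)
    [→I]  ⊢ (p0 → p0)
      [Ax] p0 ⊢ p0
    [Ax] p1 ⊢ p1

Result: YES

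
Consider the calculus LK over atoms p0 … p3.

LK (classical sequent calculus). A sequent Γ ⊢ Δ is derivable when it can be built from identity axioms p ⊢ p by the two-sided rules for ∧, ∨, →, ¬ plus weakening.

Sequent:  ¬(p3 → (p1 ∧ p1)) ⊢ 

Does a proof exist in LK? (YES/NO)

Truth-table refutation:
  v=0000: Γ:[¬(p3 → (p1 ∧ p1))=F] Δ:[] refutes=False
  v=0001: Γ:[¬(p3 → (p1 ∧ p1))=T] Δ:[] refutes=True  ← countermodel

Result: NO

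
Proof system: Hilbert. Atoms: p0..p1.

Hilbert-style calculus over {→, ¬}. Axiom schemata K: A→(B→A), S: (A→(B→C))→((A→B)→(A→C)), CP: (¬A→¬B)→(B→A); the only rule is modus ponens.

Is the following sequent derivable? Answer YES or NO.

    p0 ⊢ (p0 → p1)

Search for a countermodel by truth-table:
  v=00: Γ:[p0=F] Δ:[(p0 → p1)=T] refutes=False
  v=01: Γ:[p0=F] Δ:[(p0 → p1)=T] refutes=False
  v=10: Γ:[p0=T] Δ:[(p0 → p1)=F] refutes=True  ← countermodel

Result: NO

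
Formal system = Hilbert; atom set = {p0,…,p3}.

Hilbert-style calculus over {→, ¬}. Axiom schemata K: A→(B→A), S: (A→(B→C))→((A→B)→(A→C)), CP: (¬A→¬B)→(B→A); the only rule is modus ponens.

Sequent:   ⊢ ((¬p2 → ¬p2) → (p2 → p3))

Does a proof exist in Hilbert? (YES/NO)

Search for a countermodel by truth-table:
  v=0000: Γ:[] Δ:[((¬p2 → ¬p2) → (p2 → p3))=T] refutes=False
  v=0001: Γ:[] Δ:[((¬p2 → ¬p2) → (p2 → p3))=T] refutes=False
  v=0010: Γ:[] Δ:[((¬p2 → ¬p2) → (p2 → p3))=F] refutes=True  ← countermodel

Result: NO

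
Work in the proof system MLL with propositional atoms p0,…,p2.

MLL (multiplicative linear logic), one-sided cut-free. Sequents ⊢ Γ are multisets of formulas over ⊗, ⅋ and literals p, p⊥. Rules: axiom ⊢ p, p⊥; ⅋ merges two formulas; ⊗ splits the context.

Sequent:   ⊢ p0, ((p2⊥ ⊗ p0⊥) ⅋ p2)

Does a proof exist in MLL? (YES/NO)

Proof tree:
[⅋]  ⊢ p0, ((p2⊥ ⊗ p0⊥) ⅋ p2)
  [⊗]  ⊢ p2, p0, (p2⊥ ⊗ p0⊥)
    [Ax]  ⊢ p2, p2⊥
    [Ax]  ⊢ p0, p0⊥

Result: YES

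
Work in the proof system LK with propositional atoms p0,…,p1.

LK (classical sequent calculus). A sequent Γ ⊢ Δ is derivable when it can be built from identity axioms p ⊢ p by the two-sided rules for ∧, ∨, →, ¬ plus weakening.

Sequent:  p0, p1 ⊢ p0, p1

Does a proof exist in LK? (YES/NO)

Derivation (root first):
[WR] p0, p1 ⊢ p0, p1
  [WL] p0, p1 ⊢ p0
    [Ax] p0 ⊢ p0

Result: YES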